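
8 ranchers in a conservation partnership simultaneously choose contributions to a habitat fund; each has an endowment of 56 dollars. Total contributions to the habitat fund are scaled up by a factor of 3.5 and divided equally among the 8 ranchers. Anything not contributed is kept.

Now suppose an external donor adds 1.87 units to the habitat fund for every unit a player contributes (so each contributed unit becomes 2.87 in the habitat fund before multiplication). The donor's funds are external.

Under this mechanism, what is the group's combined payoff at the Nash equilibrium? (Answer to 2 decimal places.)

With the mechanism, a contributed unit returns 3.5 × 2.87 / 8 = 1.2556 per unit of net cost to the contributor — now above 1 — so contributing fully is weakly dominant for every player.
So the Nash equilibrium is full contribution by all 8; the group earns 3.5 × 2.87 × 448 = 4500.16.

4500.16 dollars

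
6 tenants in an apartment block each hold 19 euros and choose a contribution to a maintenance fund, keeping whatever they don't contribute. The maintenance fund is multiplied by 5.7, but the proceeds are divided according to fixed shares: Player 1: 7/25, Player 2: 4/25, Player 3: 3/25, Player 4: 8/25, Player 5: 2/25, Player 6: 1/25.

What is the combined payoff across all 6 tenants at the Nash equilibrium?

For player j, contributing a unit is worthwhile iff 5.7 × (j's share) ≥ 1, i.e. iff j's share is at least 0.1754.
The shares above 0.1754 belong to Player 1 and Player 4, contributing 19 each; the remaining 4 contribute 0. Total contributed: 38.
The maintenance fund pays out 5.7 × 38 = 216.60 in total (split across the unequal shares, but the aggregate is all that matters for the group sum).
The 4 free-riders keep 19 each, adding 76. Group total = 76 + 216.60 = 292.60.

292.60 euros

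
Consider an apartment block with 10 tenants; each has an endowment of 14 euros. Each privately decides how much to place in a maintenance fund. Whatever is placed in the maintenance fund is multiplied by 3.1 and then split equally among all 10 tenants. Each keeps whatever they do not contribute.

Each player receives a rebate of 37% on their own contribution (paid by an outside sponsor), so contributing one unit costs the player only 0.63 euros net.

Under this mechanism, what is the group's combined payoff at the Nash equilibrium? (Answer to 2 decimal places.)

140.00 euros

With the mechanism, a contributed unit returns (3.1/10) / 0.63 = 0.4921 per unit of net cost — still below 1 — so contributing 0 remains dominant for every player.
Everyone keeps their endowment and the group total is 10 × 14 = 140.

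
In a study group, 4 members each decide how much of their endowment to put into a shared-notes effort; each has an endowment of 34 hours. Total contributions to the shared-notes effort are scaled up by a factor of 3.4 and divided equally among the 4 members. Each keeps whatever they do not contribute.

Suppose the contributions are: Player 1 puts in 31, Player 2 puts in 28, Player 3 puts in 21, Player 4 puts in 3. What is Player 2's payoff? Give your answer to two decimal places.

76.55 hours

Total contributed: 31 + 28 + 21 + 3 = 83.
Each receives 3.4 × 83 / 4 = 70.55 from the shared-notes effort.
Player 2 keeps 34 − 28 = 6, so Player 2's payoff is 6 + 70.55 = 76.55.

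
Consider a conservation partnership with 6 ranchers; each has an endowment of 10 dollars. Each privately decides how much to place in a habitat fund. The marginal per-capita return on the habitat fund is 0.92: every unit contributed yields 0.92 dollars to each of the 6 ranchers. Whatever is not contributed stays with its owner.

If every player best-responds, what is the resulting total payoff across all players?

60.00 dollars

The private return per contributed unit is 0.92 < 1, so contributing 0 is dominant for every player. At the Nash equilibrium everyone keeps their 10, and the group total is 6 × 10 = 60.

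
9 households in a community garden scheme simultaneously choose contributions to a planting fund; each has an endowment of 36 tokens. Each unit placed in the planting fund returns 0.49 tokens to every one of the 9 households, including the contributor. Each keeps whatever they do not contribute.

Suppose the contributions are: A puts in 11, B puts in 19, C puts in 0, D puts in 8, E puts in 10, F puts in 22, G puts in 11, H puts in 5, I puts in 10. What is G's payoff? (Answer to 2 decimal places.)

72.04 tokens

Total contributed: 11 + 19 + 0 + 8 + 10 + 22 + 11 + 5 + 10 = 96.
Each receives 0.49 × 96 = 47.04 from the planting fund.
G keeps 36 − 11 = 25, so G's payoff is 25 + 47.04 = 72.04.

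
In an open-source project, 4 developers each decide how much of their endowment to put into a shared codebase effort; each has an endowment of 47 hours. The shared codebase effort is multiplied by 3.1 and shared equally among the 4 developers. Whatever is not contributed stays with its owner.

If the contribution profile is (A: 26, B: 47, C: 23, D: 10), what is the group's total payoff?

Total contributed: 26 + 47 + 23 + 10 = 106; total kept: 4 × 47 − 106 = 82.
The shared codebase effort pays out 3.1 × 106 = 328.60 in aggregate.
Group total = 82 + 328.60 = 410.60.

410.60 hours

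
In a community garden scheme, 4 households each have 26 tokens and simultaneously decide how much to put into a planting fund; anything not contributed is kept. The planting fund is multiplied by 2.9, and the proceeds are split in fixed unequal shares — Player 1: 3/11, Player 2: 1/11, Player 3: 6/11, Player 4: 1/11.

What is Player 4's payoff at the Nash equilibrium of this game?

Player j's private return per contributed unit is 2.9 × (j's share). Contributing is weakly dominant for j when that share is at least 1/2.9 = 0.3448, and contributing 0 is dominant otherwise.
Only Player 3 (6/11) clears that bar, contributing 26; the remaining 3 contribute 0. Total contributed: 26.
Player 4 keeps 26 and receives 2.9 × 26 × 1/11 = 6.85 from the planting fund, for a payoff of 32.85.

32.85 tokens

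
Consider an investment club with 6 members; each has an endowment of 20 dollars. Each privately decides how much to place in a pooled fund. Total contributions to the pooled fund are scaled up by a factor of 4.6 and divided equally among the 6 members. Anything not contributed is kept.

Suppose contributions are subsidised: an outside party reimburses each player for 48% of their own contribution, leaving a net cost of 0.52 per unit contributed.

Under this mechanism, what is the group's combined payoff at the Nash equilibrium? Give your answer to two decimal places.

The effective private return per unit is now (4.6/6) / 0.52 = 1.4744 > 1, so every player's dominant strategy flips to full contribution.
So the Nash equilibrium is full contribution by all 6; the group earns 6 × (20 × 0.48 + 4.6 × 20) = 609.60.

609.60 dollars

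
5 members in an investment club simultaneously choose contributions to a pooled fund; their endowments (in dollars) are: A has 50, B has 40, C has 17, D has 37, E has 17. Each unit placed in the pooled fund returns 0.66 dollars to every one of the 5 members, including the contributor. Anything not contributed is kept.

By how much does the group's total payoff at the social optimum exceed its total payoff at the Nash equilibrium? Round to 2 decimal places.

The private return per contributed unit is 0.66 < 1 for everyone, so the Nash equilibrium is zero contribution and the group total is Σ E_j = 50 + 40 + 17 + 37 + 17 = 161.
Each contributed unit returns 3.300 to the group, so the social optimum is full contribution by everyone: group total = 3.300 × 161 = 531.30.
Efficiency loss = (3.300 − 1) × 161 = 370.30.

370.30 dollars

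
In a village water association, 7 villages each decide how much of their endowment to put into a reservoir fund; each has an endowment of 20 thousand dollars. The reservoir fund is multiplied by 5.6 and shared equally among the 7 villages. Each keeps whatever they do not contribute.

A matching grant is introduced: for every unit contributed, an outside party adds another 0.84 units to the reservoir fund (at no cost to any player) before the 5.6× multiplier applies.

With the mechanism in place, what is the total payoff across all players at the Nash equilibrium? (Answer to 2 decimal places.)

1442.56 thousand dollars

Under the mechanism each unit contributed yields 5.6 × 1.84 / 7 = 1.4720 back to its contributor per unit of net cost, which exceeds 1, making full contribution the dominant choice for everyone.
At the Nash equilibrium everyone contributes 20. Group total payoff = 5.6 × 1.84 × 140 = 1442.56.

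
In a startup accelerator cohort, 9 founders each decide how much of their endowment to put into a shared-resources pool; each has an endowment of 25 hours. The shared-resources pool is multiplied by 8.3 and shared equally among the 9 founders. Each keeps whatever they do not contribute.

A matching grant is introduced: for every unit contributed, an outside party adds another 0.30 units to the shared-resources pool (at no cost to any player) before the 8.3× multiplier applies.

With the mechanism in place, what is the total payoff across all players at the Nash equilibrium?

2427.75 hours

Under the mechanism each unit contributed yields 8.3 × 1.30 / 9 = 1.1989 back to its contributor per unit of net cost, which exceeds 1, making full contribution the dominant choice for everyone.
At the Nash equilibrium everyone contributes 25. Group total payoff = 8.3 × 1.30 × 225 = 2427.75.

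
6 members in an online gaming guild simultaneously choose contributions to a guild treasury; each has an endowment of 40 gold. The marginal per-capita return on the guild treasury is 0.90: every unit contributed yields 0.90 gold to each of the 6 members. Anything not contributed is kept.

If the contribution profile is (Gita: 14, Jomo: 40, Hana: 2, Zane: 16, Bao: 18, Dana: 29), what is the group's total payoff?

Total contributed: 14 + 40 + 2 + 16 + 18 + 29 = 119; total kept: 6 × 40 − 119 = 121.
The guild treasury pays out 0.90 × 6 × 119 = 642.60 in aggregate.
Group total = 121 + 642.60 = 763.60.

763.60 gold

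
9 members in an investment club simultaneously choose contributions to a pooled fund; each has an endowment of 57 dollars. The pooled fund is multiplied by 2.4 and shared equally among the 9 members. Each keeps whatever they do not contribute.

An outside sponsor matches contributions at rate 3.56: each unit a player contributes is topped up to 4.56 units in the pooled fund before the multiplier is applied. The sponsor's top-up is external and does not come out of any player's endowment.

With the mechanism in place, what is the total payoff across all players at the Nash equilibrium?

5614.27 dollars

The effective private return per unit is now 2.4 × 4.56 / 9 = 1.2160 > 1, so every player's dominant strategy flips to full contribution.
At the Nash equilibrium everyone contributes 57. Group total payoff = 2.4 × 4.56 × 513 = 5614.27.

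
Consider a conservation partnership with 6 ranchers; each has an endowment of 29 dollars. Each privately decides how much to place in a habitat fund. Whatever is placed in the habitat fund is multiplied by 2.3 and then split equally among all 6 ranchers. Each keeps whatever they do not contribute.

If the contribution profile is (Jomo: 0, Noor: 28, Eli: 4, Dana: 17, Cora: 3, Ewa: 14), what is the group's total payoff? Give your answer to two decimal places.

259.80 dollars

Total contributed: 0 + 28 + 4 + 17 + 3 + 14 = 66; total kept: 6 × 29 − 66 = 108.
The habitat fund pays out 2.3 × 66 = 151.80 in aggregate.
Group total = 108 + 151.80 = 259.80.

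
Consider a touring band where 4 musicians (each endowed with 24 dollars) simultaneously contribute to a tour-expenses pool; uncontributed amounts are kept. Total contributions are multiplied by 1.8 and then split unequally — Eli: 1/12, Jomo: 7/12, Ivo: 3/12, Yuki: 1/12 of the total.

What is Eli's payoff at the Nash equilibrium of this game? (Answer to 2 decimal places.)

Player j's private return per contributed unit is 1.8 × (j's share). Contributing is weakly dominant for j when that share is at least 1/1.8 = 0.5556, and contributing 0 is dominant otherwise.
The only share above 0.5556 is Jomo's 7/12, contributing 24; the remaining 3 contribute 0. Total contributed: 24.
Eli keeps 24 and receives 1.8 × 24 × 1/12 = 3.60 from the tour-expenses pool, for a payoff of 27.60.

27.60 dollars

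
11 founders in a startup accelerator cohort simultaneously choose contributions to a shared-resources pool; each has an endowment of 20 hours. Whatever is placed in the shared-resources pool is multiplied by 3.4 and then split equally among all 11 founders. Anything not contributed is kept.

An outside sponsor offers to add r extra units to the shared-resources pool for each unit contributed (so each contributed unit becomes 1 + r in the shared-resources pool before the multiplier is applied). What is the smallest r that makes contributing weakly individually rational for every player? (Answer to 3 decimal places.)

With matching at rate r, one contributed unit becomes (1 + r) in the shared-resources pool and returns 3.4 × (1 + r) / 11 to the contributor.
Setting this equal to 1: 1 + r = 11/3.4 = 3.2353.
So the minimum matching rate is r = 3.2353 − 1 = 2.235.

2.235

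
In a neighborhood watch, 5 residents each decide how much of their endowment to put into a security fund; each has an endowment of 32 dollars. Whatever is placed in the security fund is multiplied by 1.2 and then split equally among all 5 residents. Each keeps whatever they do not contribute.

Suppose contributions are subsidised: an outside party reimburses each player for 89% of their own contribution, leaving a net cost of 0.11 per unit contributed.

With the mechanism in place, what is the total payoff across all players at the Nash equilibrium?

334.40 dollars

Under the mechanism each unit contributed yields (1.2/5) / 0.11 = 2.1818 back to its contributor per unit of net cost, which exceeds 1, making full contribution the dominant choice for everyone.
So the Nash equilibrium is full contribution by all 5; the group earns 5 × (32 × 0.89 + 1.2 × 32) = 334.40.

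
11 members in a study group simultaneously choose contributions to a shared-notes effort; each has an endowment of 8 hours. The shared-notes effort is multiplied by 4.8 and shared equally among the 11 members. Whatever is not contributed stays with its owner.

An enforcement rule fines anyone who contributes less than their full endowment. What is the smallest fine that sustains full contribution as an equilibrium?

Given the others contribute fully, the best deviation is to contribute 0 (any partial contribution still incurs the fine and gives up units whose private return 0.4364 is below 1).
Deviating from 8 to 0 saves 8 hours but forfeits the deviator's share of the drop in the shared-notes effort: 4.8/11 × 8 = 3.49.
So the deviation gain is 8 − 3.49 = 4.51, and the fine must be at least 4.51 hours to wipe it out.

4.51 hours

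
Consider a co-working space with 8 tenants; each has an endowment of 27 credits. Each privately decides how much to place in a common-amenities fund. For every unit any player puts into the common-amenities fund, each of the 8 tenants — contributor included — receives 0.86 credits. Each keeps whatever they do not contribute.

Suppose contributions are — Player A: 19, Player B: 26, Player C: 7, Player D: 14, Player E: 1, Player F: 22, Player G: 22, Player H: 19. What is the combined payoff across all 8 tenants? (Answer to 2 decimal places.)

Total contributed: 19 + 26 + 7 + 14 + 1 + 22 + 22 + 19 = 130; total kept: 8 × 27 − 130 = 86.
The common-amenities fund pays out 0.86 × 8 × 130 = 894.40 in aggregate.
Group total = 86 + 894.40 = 980.40.

980.40 credits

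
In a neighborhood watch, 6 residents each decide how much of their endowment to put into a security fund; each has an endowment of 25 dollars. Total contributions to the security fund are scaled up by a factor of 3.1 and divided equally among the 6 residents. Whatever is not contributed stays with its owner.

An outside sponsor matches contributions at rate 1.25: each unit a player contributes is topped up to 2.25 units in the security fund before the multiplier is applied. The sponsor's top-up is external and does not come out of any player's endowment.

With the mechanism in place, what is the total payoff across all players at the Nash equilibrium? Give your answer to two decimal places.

1046.25 dollars

The effective private return per unit is now 3.1 × 2.25 / 6 = 1.1625 > 1, so every player's dominant strategy flips to full contribution.
At the Nash equilibrium everyone contributes 25. Group total payoff = 3.1 × 2.25 × 150 = 1046.25.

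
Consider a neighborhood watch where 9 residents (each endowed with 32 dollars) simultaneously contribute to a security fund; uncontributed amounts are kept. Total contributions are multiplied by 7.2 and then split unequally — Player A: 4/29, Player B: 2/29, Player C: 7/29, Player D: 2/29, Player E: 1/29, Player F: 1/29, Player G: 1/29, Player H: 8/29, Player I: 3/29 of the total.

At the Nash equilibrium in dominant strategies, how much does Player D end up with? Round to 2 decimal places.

63.78 dollars

A player with share s gets back 7.2·s per unit contributed, so full contribution is dominant for anyone with s > 1/7.2 = 0.1389 and zero contribution is dominant for anyone below.
Player C and Player H clear that bar, contributing 32 each; the remaining 7 contribute 0. Total contributed: 64.
Player D keeps 32 and receives 7.2 × 64 × 2/29 = 31.78 from the security fund, for a payoff of 63.78.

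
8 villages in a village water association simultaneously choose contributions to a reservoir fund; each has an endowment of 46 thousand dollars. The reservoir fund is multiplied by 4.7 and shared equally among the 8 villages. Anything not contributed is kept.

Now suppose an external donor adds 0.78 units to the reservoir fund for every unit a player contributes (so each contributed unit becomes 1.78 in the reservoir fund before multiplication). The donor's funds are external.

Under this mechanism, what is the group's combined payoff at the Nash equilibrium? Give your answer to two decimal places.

Under the mechanism each unit contributed yields 4.7 × 1.78 / 8 = 1.0458 back to its contributor per unit of net cost, which exceeds 1, making full contribution the dominant choice for everyone.
At the Nash equilibrium everyone contributes 46. Group total payoff = 4.7 × 1.78 × 368 = 3078.69.

3078.69 thousand dollars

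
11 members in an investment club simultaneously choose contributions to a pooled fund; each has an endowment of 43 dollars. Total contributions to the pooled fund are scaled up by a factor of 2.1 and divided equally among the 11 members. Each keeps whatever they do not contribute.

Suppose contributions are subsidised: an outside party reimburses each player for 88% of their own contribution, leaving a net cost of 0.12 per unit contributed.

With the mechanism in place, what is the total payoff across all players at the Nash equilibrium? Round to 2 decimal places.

With the mechanism, a contributed unit returns (2.1/11) / 0.12 = 1.5909 per unit of net cost to the contributor — now above 1 — so contributing fully is weakly dominant for every player.
So the Nash equilibrium is full contribution by all 11; the group earns 11 × (43 × 0.88 + 2.1 × 43) = 1409.54.

1409.54 dollars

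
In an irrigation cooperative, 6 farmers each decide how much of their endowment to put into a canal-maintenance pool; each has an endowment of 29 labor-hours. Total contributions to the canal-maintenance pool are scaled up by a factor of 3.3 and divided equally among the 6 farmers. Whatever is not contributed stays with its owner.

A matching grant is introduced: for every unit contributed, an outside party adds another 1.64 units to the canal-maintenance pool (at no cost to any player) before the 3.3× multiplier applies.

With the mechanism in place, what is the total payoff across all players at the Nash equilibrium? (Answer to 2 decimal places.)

Under the mechanism each unit contributed yields 3.3 × 2.64 / 6 = 1.4520 back to its contributor per unit of net cost, which exceeds 1, making full contribution the dominant choice for everyone.
At the Nash equilibrium everyone contributes 29. Group total payoff = 3.3 × 2.64 × 174 = 1515.89.

1515.89 labor-hours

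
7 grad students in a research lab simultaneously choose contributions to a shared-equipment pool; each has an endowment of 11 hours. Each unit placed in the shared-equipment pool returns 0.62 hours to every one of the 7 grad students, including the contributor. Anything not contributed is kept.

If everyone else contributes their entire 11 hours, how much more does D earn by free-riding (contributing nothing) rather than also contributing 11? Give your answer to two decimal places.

Switching from a contribution of 11 to 0 lets D keep an extra 11 hours, but lowers the shared-equipment pool by 11, which costs D their own share of that drop: 0.62 × 11 = 6.82.
Net gain = 11 − 6.82 = 4.18. The private return per contributed unit (0.62) is below 1, so free-riding is indeed the best response regardless of what the others do.

4.18 hours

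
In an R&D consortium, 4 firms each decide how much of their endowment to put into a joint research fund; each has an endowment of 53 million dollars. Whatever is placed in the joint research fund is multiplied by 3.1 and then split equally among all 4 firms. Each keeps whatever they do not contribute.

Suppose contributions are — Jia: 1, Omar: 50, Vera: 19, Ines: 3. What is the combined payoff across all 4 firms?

365.30 million dollars

Total contributed: 1 + 50 + 19 + 3 = 73; total kept: 4 × 53 − 73 = 139.
The joint research fund pays out 3.1 × 73 = 226.30 in aggregate.
Group total = 139 + 226.30 = 365.30.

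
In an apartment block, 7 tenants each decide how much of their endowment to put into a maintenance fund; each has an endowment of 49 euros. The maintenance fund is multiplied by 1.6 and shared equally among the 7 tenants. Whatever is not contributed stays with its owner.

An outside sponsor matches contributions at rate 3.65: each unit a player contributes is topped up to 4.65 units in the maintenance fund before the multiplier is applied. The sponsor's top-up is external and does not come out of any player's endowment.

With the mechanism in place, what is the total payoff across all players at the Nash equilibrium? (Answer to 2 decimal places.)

2551.92 euros

With the mechanism, a contributed unit returns 1.6 × 4.65 / 7 = 1.0629 per unit of net cost to the contributor — now above 1 — so contributing fully is weakly dominant for every player.
So the Nash equilibrium is full contribution by all 7; the group earns 1.6 × 4.65 × 343 = 2551.92.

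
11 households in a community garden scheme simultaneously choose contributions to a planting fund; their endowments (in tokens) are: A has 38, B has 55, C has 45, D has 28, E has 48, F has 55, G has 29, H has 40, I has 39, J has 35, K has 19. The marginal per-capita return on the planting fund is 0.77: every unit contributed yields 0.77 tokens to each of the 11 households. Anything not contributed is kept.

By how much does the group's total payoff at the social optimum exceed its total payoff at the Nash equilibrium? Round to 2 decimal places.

The private return per contributed unit is 0.77 < 1 for everyone, so the Nash equilibrium is zero contribution and the group total is Σ E_j = 38 + 55 + 45 + 28 + 48 + 55 + 29 + 40 + 39 + 35 + 19 = 431.
Each contributed unit returns 8.470 to the group, so the social optimum is full contribution by everyone: group total = 8.470 × 431 = 3650.57.
Efficiency loss = (8.470 − 1) × 431 = 3219.57.

3219.57 tokens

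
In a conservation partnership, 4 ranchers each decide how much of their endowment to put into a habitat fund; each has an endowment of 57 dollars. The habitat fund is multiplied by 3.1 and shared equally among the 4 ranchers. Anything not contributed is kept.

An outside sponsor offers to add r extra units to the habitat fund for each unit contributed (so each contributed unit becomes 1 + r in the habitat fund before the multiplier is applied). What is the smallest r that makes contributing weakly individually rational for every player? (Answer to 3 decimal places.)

With matching at rate r, one contributed unit becomes (1 + r) in the habitat fund and returns 3.1 × (1 + r) / 4 to the contributor.
Setting this equal to 1: 1 + r = 4/3.1 = 1.2903.
So the minimum matching rate is r = 1.2903 − 1 = 0.290.

0.290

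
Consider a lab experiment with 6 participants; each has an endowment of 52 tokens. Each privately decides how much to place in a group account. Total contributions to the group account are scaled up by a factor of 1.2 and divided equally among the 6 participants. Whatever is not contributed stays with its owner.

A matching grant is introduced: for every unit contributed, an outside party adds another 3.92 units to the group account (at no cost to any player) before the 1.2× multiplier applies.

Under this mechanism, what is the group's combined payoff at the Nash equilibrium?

With the mechanism, a contributed unit returns 1.2 × 4.92 / 6 = 0.9840 per unit of net cost — still below 1 — so contributing 0 remains dominant for every player.
Everyone keeps their endowment and the group total is 6 × 52 = 312.

312.00 tokens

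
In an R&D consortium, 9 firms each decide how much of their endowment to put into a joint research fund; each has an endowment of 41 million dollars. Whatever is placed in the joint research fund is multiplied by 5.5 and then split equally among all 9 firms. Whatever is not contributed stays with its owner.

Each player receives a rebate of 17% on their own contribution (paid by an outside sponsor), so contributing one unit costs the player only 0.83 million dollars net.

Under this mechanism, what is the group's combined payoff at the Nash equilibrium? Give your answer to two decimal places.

369.00 million dollars

The effective private return is (5.5/9) / 0.83 = 0.7363, which is still under 1, so the mechanism doesn't change anyone's dominant strategy: zero contribution.
Everyone keeps their endowment and the group total is 9 × 41 = 369.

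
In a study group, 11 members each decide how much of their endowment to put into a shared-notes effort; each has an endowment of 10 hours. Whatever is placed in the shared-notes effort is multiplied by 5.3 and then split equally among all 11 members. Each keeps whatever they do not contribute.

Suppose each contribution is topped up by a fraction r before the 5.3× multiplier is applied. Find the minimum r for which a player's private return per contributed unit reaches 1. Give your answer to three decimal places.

With matching at rate r, one contributed unit becomes (1 + r) in the shared-notes effort and returns 5.3 × (1 + r) / 11 to the contributor.
Setting this equal to 1: 1 + r = 11/5.3 = 2.0755.
So the minimum matching rate is r = 2.0755 − 1 = 1.075.

1.075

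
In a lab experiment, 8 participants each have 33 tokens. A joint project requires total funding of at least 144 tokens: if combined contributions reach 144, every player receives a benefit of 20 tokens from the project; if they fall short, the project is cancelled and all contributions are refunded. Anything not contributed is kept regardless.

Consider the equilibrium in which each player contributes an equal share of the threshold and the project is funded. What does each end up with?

Equal share of the threshold: 144/8 = 18.
At this profile no one gains by cutting their contribution: any cut drops the total below 144, the project is cancelled, contributions are refunded, and the deviator ends with 33, which is less than 33 − 18 + 20 = 35. Contributing more than 18 just wastes the excess. So contributing exactly 18 is a best response.
Each player's payoff: 33 − 18 + 20 = 35.

35 tokens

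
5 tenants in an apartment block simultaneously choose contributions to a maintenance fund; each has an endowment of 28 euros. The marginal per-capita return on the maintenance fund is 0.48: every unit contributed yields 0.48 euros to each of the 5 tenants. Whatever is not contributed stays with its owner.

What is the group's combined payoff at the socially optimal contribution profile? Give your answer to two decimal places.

336.00 euros

Each contributed unit returns 2.400 to the group as a whole (0.48 to each of 5 players), which exceeds 1, so the social optimum is full contribution: group total = 2.400 × 140 = 336.00.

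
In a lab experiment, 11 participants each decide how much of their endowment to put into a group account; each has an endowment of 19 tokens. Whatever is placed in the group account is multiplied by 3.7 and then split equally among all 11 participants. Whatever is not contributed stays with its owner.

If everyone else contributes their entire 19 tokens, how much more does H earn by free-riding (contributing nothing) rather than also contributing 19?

12.61 tokens

Switching from a contribution of 19 to 0 lets H keep an extra 19 tokens, but lowers the group account by 19, which costs H their own share of that drop: 3.7/11 × 19 = 6.39.
Net gain = 19 − 6.39 = 12.61. The private return per contributed unit (0.3364) is below 1, so free-riding is indeed the best response regardless of what the others do.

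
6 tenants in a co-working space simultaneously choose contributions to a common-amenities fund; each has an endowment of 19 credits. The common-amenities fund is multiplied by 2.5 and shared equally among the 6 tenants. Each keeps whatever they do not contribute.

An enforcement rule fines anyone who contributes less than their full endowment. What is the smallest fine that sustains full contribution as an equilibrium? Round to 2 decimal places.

11.08 credits

Given the others contribute fully, the best deviation is to contribute 0 (any partial contribution still incurs the fine and gives up units whose private return 0.4167 is below 1).
Deviating from 19 to 0 saves 19 credits but forfeits the deviator's share of the drop in the common-amenities fund: 2.5/6 × 19 = 7.92.
So the deviation gain is 19 − 7.92 = 11.08, and the fine must be at least 11.08 credits to wipe it out.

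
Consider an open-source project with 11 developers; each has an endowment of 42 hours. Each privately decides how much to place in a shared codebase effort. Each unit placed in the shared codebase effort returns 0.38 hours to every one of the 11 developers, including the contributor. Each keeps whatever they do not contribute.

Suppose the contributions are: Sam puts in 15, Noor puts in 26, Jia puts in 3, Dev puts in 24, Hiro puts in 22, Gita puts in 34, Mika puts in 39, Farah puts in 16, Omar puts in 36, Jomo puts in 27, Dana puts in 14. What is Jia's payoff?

Total contributed: 15 + 26 + 3 + 24 + 22 + 34 + 39 + 16 + 36 + 27 + 14 = 256.
Each receives 0.38 × 256 = 97.28 from the shared codebase effort.
Jia keeps 42 − 3 = 39, so Jia's payoff is 39 + 97.28 = 136.28.

136.28 hours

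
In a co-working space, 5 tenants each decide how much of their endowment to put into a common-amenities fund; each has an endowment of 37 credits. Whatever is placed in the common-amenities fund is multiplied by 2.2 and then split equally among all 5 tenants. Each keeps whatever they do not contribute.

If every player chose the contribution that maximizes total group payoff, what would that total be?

407.00 credits

Each contributed unit returns 2.200 to the group as a whole (0.4400 to each of 5 players), which exceeds 1, so the social optimum is full contribution: group total = 2.200 × 185 = 407.00.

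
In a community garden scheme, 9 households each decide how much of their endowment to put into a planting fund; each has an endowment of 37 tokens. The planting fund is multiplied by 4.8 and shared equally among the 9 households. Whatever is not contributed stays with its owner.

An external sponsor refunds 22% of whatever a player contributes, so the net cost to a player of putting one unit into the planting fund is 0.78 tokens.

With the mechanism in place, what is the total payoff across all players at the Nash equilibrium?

With the mechanism, a contributed unit returns (4.8/9) / 0.78 = 0.6838 per unit of net cost — still below 1 — so contributing 0 remains dominant for every player.
At the Nash equilibrium no one contributes; group total payoff = 9 × 37 = 333.

333.00 tokens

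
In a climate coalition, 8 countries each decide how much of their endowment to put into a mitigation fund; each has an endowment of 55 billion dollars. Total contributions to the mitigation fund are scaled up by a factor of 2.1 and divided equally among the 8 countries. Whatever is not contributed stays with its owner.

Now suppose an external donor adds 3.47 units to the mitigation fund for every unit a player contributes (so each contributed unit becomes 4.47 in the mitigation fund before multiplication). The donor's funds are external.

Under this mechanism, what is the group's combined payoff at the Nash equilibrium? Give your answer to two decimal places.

The effective private return per unit is now 2.1 × 4.47 / 8 = 1.1734 > 1, so every player's dominant strategy flips to full contribution.
At the Nash equilibrium everyone contributes 55. Group total payoff = 2.1 × 4.47 × 440 = 4130.28.

4130.28 billion dollars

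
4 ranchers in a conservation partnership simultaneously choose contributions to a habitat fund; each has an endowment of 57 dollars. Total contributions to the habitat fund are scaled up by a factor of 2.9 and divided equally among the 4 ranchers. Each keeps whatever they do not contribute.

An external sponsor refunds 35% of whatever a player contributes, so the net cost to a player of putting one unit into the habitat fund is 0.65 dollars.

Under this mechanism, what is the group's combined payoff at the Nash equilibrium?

741.00 dollars

With the mechanism, a contributed unit returns (2.9/4) / 0.65 = 1.1154 per unit of net cost to the contributor — now above 1 — so contributing fully is weakly dominant for every player.
So the Nash equilibrium is full contribution by all 4; the group earns 4 × (57 × 0.35 + 2.9 × 57) = 741.00.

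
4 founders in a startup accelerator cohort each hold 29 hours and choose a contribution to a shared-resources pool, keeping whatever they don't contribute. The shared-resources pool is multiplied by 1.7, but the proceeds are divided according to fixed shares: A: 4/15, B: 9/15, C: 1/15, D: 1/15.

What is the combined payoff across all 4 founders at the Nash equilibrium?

136.30 hours

For player j, contributing a unit is worthwhile iff 1.7 × (j's share) ≥ 1, i.e. iff j's share is at least 0.5882.
The only share above 0.5882 is B's 9/15, contributing 29; the remaining 3 contribute 0. Total contributed: 29.
The shared-resources pool pays out 1.7 × 29 = 49.30 in total (split across the unequal shares, but the aggregate is all that matters for the group sum).
The 3 free-riders keep 29 each, adding 87. Group total = 87 + 49.30 = 136.30.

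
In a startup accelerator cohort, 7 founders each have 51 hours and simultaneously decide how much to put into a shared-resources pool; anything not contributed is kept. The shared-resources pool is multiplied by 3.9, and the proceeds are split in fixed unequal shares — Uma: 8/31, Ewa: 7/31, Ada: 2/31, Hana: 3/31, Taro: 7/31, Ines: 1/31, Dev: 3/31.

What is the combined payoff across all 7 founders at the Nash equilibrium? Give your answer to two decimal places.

504.90 hours

Each unit j contributes comes back to j as 3.9 × (j's share), so j prefers to contribute only if that share exceeds 1/3.9 = 0.2564; otherwise keeping the unit dominates.
The only share above 0.2564 is Uma's 8/31, contributing 51; the remaining 6 contribute 0. Total contributed: 51.
The shared-resources pool pays out 3.9 × 51 = 198.90 in total (split across the unequal shares, but the aggregate is all that matters for the group sum).
The 6 free-riders keep 51 each, adding 306. Group total = 306 + 198.90 = 504.90.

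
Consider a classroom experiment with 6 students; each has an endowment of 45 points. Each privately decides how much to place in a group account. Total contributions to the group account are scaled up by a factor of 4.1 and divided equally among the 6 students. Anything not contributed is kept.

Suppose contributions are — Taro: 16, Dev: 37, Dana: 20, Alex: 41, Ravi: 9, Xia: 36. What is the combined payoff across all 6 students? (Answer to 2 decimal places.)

Total contributed: 16 + 37 + 20 + 41 + 9 + 36 = 159; total kept: 6 × 45 − 159 = 111.
The group account pays out 4.1 × 159 = 651.90 in aggregate.
Group total = 111 + 651.90 = 762.90.

762.90 points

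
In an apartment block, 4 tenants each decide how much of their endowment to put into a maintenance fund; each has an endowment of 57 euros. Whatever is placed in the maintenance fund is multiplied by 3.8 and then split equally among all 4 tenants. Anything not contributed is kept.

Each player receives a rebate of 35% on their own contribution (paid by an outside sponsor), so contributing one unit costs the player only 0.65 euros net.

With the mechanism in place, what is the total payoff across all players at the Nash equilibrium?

946.20 euros

With the mechanism, a contributed unit returns (3.8/4) / 0.65 = 1.4615 per unit of net cost to the contributor — now above 1 — so contributing fully is weakly dominant for every player.
At the Nash equilibrium everyone contributes 57. Group total payoff = 4 × (57 × 0.35 + 3.8 × 57) = 946.20.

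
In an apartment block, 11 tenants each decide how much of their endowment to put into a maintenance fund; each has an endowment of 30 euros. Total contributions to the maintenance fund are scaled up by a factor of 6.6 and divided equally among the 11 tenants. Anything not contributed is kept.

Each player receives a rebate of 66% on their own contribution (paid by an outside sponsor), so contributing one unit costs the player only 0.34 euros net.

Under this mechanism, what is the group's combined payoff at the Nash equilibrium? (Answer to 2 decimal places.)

Under the mechanism each unit contributed yields (6.6/11) / 0.34 = 1.7647 back to its contributor per unit of net cost, which exceeds 1, making full contribution the dominant choice for everyone.
So the Nash equilibrium is full contribution by all 11; the group earns 11 × (30 × 0.66 + 6.6 × 30) = 2395.80.

2395.80 euros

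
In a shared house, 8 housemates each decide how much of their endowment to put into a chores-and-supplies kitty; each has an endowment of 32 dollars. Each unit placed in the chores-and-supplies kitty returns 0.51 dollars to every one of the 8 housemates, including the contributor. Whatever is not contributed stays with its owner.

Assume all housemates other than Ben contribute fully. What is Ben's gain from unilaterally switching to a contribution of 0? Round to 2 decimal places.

15.68 dollars

Switching from a contribution of 32 to 0 lets Ben keep an extra 32 dollars, but lowers the chores-and-supplies kitty by 32, which costs Ben their own share of that drop: 0.51 × 32 = 16.32.
Net gain = 32 − 16.32 = 15.68. The private return per contributed unit (0.51) is below 1, so free-riding is indeed the best response regardless of what the others do.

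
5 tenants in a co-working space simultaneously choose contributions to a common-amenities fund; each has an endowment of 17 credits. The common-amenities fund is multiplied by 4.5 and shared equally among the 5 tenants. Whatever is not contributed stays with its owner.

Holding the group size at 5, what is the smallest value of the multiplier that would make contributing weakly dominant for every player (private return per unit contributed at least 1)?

A contributed unit returns (multiplier)/5 to its contributor.
This reaches 1 exactly when the multiplier is 5.

5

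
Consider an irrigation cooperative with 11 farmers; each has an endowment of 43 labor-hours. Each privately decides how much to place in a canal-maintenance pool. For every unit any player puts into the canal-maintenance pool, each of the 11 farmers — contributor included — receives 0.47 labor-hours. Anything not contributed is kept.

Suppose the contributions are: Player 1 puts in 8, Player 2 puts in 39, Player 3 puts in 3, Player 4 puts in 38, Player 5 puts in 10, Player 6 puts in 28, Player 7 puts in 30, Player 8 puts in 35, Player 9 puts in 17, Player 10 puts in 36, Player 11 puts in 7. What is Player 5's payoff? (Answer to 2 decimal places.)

150.97 labor-hours

Total contributed: 8 + 39 + 3 + 38 + 10 + 28 + 30 + 35 + 17 + 36 + 7 = 251.
Each receives 0.47 × 251 = 117.97 from the canal-maintenance pool.
Player 5 keeps 43 − 10 = 33, so Player 5's payoff is 33 + 117.97 = 150.97.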